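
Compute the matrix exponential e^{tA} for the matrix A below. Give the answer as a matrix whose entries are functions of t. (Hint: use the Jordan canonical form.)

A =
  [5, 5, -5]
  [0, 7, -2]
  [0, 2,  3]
e^{tA} =
  [exp(5*t), 5*t*exp(5*t), -5*t*exp(5*t)]
  [0, 2*t*exp(5*t) + exp(5*t), -2*t*exp(5*t)]
  [0, 2*t*exp(5*t), -2*t*exp(5*t) + exp(5*t)]

Strategy: write A = P · J · P⁻¹ where J is a Jordan canonical form, so e^{tA} = P · e^{tJ} · P⁻¹, and e^{tJ} can be computed block-by-block.

A has Jordan form
J =
  [5, 1, 0]
  [0, 5, 0]
  [0, 0, 5]
(up to reordering of blocks).

Per-block formulas:
  For a 1×1 block at λ = 5: exp(t · [5]) = [e^(5t)].
  For a 2×2 Jordan block J_2(5): exp(t · J_2(5)) = e^(5t)·(I + t·N), where N is the 2×2 nilpotent shift.

After assembling e^{tJ} and conjugating by P, we get:

e^{tA} =
  [exp(5*t), 5*t*exp(5*t), -5*t*exp(5*t)]
  [0, 2*t*exp(5*t) + exp(5*t), -2*t*exp(5*t)]
  [0, 2*t*exp(5*t), -2*t*exp(5*t) + exp(5*t)]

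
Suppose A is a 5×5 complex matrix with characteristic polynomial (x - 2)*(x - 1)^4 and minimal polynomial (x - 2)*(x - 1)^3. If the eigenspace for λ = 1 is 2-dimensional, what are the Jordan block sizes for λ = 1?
Block sizes for λ = 1: [3, 1]

Step 1 — from the characteristic polynomial, algebraic multiplicity of λ = 1 is 4. From dim ker(A − (1)·I) = 2, there are exactly 2 Jordan blocks for λ = 1.
Step 2 — from the minimal polynomial, the factor (x − 1)^3 tells us the largest block for λ = 1 has size 3.
Step 3 — with total size 4, 2 blocks, and largest block 3, the block sizes (in nonincreasing order) are [3, 1].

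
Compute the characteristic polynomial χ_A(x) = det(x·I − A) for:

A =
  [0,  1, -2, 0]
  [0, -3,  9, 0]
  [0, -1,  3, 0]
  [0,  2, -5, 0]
x^4

Expanding det(x·I − A) (e.g. by cofactor expansion or by noting that A is similar to its Jordan form J, which has the same characteristic polynomial as A) gives
  χ_A(x) = x^4
which factors as x^4. The eigenvalues (with algebraic multiplicities) are λ = 0 with multiplicity 4.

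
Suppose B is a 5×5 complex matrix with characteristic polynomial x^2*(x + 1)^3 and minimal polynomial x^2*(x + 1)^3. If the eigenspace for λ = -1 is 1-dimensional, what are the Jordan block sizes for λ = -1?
Block sizes for λ = -1: [3]

Step 1 — from the characteristic polynomial, algebraic multiplicity of λ = -1 is 3. From dim ker(B − (-1)·I) = 1, there are exactly 1 Jordan blocks for λ = -1.
Step 2 — from the minimal polynomial, the factor (x + 1)^3 tells us the largest block for λ = -1 has size 3.
Step 3 — with total size 3, 1 blocks, and largest block 3, the block sizes (in nonincreasing order) are [3].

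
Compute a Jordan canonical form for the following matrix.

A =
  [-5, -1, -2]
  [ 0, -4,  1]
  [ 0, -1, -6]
J_3(-5)

The characteristic polynomial is
  det(x·I − A) = x^3 + 15*x^2 + 75*x + 125 = (x + 5)^3

Eigenvalues and multiplicities (the geometric multiplicity of λ is n − rank(A − λI), which equals the number of Jordan blocks for λ):
  λ = -5: algebraic multiplicity = 3, geometric multiplicity = 1

Determining the block sizes for each eigenvalue:
  λ = -5: one block (gm = 1), so the single block has size am = 3 → block sizes [3]

Assembling the blocks gives a Jordan form
J =
  [-5,  1,  0]
  [ 0, -5,  1]
  [ 0,  0, -5]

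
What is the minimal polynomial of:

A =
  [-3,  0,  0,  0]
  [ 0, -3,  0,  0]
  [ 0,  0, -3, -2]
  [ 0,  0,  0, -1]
x^2 + 4*x + 3

The characteristic polynomial is χ_A(x) = (x + 1)*(x + 3)^3, so the eigenvalues are known. The minimal polynomial is
  m_A(x) = Π_λ (x − λ)^{k_λ}
where k_λ is the size of the *largest* Jordan block for λ (equivalently, the smallest k with (A − λI)^k v = 0 for every generalised eigenvector v of λ).

  λ = -3: largest Jordan block has size 1, contributing (x + 3)
  λ = -1: largest Jordan block has size 1, contributing (x + 1)

So m_A(x) = (x + 1)*(x + 3) = x^2 + 4*x + 3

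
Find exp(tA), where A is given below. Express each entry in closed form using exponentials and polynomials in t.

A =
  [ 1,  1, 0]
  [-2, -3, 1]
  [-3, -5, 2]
e^{tA} =
  [-t^2/2 + t + 1, -t^2 + t, t^2/2]
  [t^2/2 - 2*t, t^2 - 3*t + 1, -t^2/2 + t]
  [t^2/2 - 3*t, t^2 - 5*t, -t^2/2 + 2*t + 1]

Strategy: write A = P · J · P⁻¹ where J is a Jordan canonical form, so e^{tA} = P · e^{tJ} · P⁻¹, and e^{tJ} can be computed block-by-block.

A has Jordan form
J =
  [0, 1, 0]
  [0, 0, 1]
  [0, 0, 0]
(up to reordering of blocks).

Per-block formulas:
  For a 3×3 Jordan block J_3(0): exp(t · J_3(0)) = e^(0t)·(I + t·N + (t^2/2)·N^2), where N is the 3×3 nilpotent shift.

After assembling e^{tJ} and conjugating by P, we get:

e^{tA} =
  [-t^2/2 + t + 1, -t^2 + t, t^2/2]
  [t^2/2 - 2*t, t^2 - 3*t + 1, -t^2/2 + t]
  [t^2/2 - 3*t, t^2 - 5*t, -t^2/2 + 2*t + 1]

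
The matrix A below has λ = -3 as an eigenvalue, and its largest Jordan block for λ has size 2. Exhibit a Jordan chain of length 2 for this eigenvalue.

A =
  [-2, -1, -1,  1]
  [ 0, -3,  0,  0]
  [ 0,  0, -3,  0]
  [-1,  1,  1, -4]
A Jordan chain for λ = -3 of length 2:
v_1 = (1, 0, 0, -1)ᵀ
v_2 = (1, 0, 0, 0)ᵀ

Let N = A − (-3)·I. We want v_2 with N^2 v_2 = 0 but N^1 v_2 ≠ 0; then v_{j-1} := N · v_j for j = 2, …, 2.

Pick v_2 = (1, 0, 0, 0)ᵀ.
Then v_1 = N · v_2 = (1, 0, 0, -1)ᵀ.

Sanity check: (A − (-3)·I) v_1 = (0, 0, 0, 0)ᵀ = 0. ✓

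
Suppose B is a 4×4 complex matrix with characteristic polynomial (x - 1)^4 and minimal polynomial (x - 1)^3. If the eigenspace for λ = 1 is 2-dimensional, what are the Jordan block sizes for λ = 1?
Block sizes for λ = 1: [3, 1]

Step 1 — from the characteristic polynomial, algebraic multiplicity of λ = 1 is 4. From dim ker(B − (1)·I) = 2, there are exactly 2 Jordan blocks for λ = 1.
Step 2 — from the minimal polynomial, the factor (x − 1)^3 tells us the largest block for λ = 1 has size 3.
Step 3 — with total size 4, 2 blocks, and largest block 3, the block sizes (in nonincreasing order) are [3, 1].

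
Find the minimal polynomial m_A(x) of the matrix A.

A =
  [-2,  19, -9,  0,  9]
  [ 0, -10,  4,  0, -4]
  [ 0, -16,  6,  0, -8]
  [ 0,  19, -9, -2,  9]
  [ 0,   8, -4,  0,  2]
x^3 + 2*x^2 - 4*x - 8

The characteristic polynomial is χ_A(x) = (x - 2)*(x + 2)^4, so the eigenvalues are known. The minimal polynomial is
  m_A(x) = Π_λ (x − λ)^{k_λ}
where k_λ is the size of the *largest* Jordan block for λ (equivalently, the smallest k with (A − λI)^k v = 0 for every generalised eigenvector v of λ).

  λ = -2: largest Jordan block has size 2, contributing (x + 2)^2
  λ = 2: largest Jordan block has size 1, contributing (x − 2)

So m_A(x) = (x - 2)*(x + 2)^2 = x^3 + 2*x^2 - 4*x - 8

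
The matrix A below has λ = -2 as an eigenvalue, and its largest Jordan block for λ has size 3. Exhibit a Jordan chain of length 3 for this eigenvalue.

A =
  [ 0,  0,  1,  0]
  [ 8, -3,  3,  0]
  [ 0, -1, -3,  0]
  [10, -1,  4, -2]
A Jordan chain for λ = -2 of length 3:
v_1 = (4, 8, -8, 12)ᵀ
v_2 = (2, 8, 0, 10)ᵀ
v_3 = (1, 0, 0, 0)ᵀ

Let N = A − (-2)·I. We want v_3 with N^3 v_3 = 0 but N^2 v_3 ≠ 0; then v_{j-1} := N · v_j for j = 3, …, 2.

Pick v_3 = (1, 0, 0, 0)ᵀ.
Then v_2 = N · v_3 = (2, 8, 0, 10)ᵀ.
Then v_1 = N · v_2 = (4, 8, -8, 12)ᵀ.

Sanity check: (A − (-2)·I) v_1 = (0, 0, 0, 0)ᵀ = 0. ✓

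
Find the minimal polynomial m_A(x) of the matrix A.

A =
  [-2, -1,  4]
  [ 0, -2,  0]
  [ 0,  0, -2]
x^2 + 4*x + 4

The characteristic polynomial is χ_A(x) = (x + 2)^3, so the eigenvalues are known. The minimal polynomial is
  m_A(x) = Π_λ (x − λ)^{k_λ}
where k_λ is the size of the *largest* Jordan block for λ (equivalently, the smallest k with (A − λI)^k v = 0 for every generalised eigenvector v of λ).

  λ = -2: largest Jordan block has size 2, contributing (x + 2)^2

So m_A(x) = (x + 2)^2 = x^2 + 4*x + 4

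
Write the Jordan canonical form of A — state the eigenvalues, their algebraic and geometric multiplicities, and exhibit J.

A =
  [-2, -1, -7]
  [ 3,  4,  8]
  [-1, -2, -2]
J_3(0)

The characteristic polynomial is
  det(x·I − A) = x^3

Eigenvalues and multiplicities (the geometric multiplicity of λ is n − rank(A − λI), which equals the number of Jordan blocks for λ):
  λ = 0: algebraic multiplicity = 3, geometric multiplicity = 1

Determining the block sizes for each eigenvalue:
  λ = 0: one block (gm = 1), so the single block has size am = 3 → block sizes [3]

Assembling the blocks gives a Jordan form
J =
  [0, 1, 0]
  [0, 0, 1]
  [0, 0, 0]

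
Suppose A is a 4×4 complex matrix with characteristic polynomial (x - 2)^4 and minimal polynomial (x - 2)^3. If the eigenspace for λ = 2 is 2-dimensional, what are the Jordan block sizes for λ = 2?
Block sizes for λ = 2: [3, 1]

Step 1 — from the characteristic polynomial, algebraic multiplicity of λ = 2 is 4. From dim ker(A − (2)·I) = 2, there are exactly 2 Jordan blocks for λ = 2.
Step 2 — from the minimal polynomial, the factor (x − 2)^3 tells us the largest block for λ = 2 has size 3.
Step 3 — with total size 4, 2 blocks, and largest block 3, the block sizes (in nonincreasing order) are [3, 1].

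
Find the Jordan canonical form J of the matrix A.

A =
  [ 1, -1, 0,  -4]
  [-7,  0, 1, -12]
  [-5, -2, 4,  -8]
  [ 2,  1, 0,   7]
J_3(3) ⊕ J_1(3)

The characteristic polynomial is
  det(x·I − A) = x^4 - 12*x^3 + 54*x^2 - 108*x + 81 = (x - 3)^4

Eigenvalues and multiplicities (the geometric multiplicity of λ is n − rank(A − λI), which equals the number of Jordan blocks for λ):
  λ = 3: algebraic multiplicity = 4, geometric multiplicity = 2

Determining the block sizes for each eigenvalue:
  λ = 3: with am = 4 and gm = 2, the partition is not yet determined (e.g. several partitions of 4 into 2 parts exist). Let N = A − (3)·I. Computing rank(N^1) = 2, rank(N^2) = 1, rank(N^3) = 0; the number of blocks of size ≥ j is rank(N^{j−1}) − rank(N^j), giving [2, 1, 1]. So we have 1 block(s) of size 3, 1 block(s) of size 1 → block sizes [3, 1]

Assembling the blocks gives a Jordan form
J =
  [3, 1, 0, 0]
  [0, 3, 1, 0]
  [0, 0, 3, 0]
  [0, 0, 0, 3]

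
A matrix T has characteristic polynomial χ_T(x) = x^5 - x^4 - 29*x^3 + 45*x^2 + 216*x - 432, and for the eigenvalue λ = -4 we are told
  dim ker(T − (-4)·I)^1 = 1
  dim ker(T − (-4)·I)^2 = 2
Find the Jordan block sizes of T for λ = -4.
Block sizes for λ = -4: [2]

From the dimensions of kernels of powers, the number of Jordan blocks of size at least j is d_j − d_{j−1} where d_j = dim ker(N^j) (with d_0 = 0). Computing the differences gives [1, 1].
The number of blocks of size exactly k is (#blocks of size ≥ k) − (#blocks of size ≥ k + 1), so the partition is: 1 block(s) of size 2.
In nonincreasing order the block sizes are [2].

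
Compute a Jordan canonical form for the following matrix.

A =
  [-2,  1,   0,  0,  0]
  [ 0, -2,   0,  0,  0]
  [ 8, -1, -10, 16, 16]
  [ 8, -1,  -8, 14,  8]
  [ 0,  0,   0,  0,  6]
J_2(-2) ⊕ J_1(-2) ⊕ J_1(6) ⊕ J_1(6)

The characteristic polynomial is
  det(x·I − A) = x^5 - 6*x^4 - 24*x^3 + 80*x^2 + 336*x + 288 = (x - 6)^2*(x + 2)^3

Eigenvalues and multiplicities (the geometric multiplicity of λ is n − rank(A − λI), which equals the number of Jordan blocks for λ):
  λ = -2: algebraic multiplicity = 3, geometric multiplicity = 2
  λ = 6: algebraic multiplicity = 2, geometric multiplicity = 2

Determining the block sizes for each eigenvalue:
  λ = -2: 2 blocks summing to 3 forces exactly one block of size 2 and the rest size 1 → block sizes [2, 1]
  λ = 6: gm = am = 2, so every block has size 1 → block sizes [1, 1]

Assembling the blocks gives a Jordan form
J =
  [-2,  1,  0, 0, 0]
  [ 0, -2,  0, 0, 0]
  [ 0,  0, -2, 0, 0]
  [ 0,  0,  0, 6, 0]
  [ 0,  0,  0, 0, 6]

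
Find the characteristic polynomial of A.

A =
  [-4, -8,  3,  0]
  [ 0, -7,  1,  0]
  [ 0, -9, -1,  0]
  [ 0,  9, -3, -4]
x^4 + 16*x^3 + 96*x^2 + 256*x + 256

Expanding det(x·I − A) (e.g. by cofactor expansion or by noting that A is similar to its Jordan form J, which has the same characteristic polynomial as A) gives
  χ_A(x) = x^4 + 16*x^3 + 96*x^2 + 256*x + 256
which factors as (x + 4)^4. The eigenvalues (with algebraic multiplicities) are λ = -4 with multiplicity 4.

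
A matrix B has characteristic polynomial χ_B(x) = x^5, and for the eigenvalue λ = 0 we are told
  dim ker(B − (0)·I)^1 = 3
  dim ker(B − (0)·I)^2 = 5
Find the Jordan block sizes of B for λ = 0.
Block sizes for λ = 0: [2, 2, 1]

From the dimensions of kernels of powers, the number of Jordan blocks of size at least j is d_j − d_{j−1} where d_j = dim ker(N^j) (with d_0 = 0). Computing the differences gives [3, 2].
The number of blocks of size exactly k is (#blocks of size ≥ k) − (#blocks of size ≥ k + 1), so the partition is: 1 block(s) of size 1, 2 block(s) of size 2.
In nonincreasing order the block sizes are [2, 2, 1].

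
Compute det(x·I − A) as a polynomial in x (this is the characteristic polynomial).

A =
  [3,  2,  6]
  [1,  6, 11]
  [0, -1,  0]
x^3 - 9*x^2 + 27*x - 27

Expanding det(x·I − A) (e.g. by cofactor expansion or by noting that A is similar to its Jordan form J, which has the same characteristic polynomial as A) gives
  χ_A(x) = x^3 - 9*x^2 + 27*x - 27
which factors as (x - 3)^3. The eigenvalues (with algebraic multiplicities) are λ = 3 with multiplicity 3.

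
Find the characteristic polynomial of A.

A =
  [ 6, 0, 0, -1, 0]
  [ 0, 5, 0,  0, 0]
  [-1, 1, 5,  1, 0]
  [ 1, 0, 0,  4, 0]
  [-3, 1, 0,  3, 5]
x^5 - 25*x^4 + 250*x^3 - 1250*x^2 + 3125*x - 3125

Expanding det(x·I − A) (e.g. by cofactor expansion or by noting that A is similar to its Jordan form J, which has the same characteristic polynomial as A) gives
  χ_A(x) = x^5 - 25*x^4 + 250*x^3 - 1250*x^2 + 3125*x - 3125
which factors as (x - 5)^5. The eigenvalues (with algebraic multiplicities) are λ = 5 with multiplicity 5.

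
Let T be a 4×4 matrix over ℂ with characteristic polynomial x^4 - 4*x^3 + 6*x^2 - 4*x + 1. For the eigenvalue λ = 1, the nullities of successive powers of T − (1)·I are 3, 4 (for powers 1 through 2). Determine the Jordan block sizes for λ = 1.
Block sizes for λ = 1: [2, 1, 1]

From the dimensions of kernels of powers, the number of Jordan blocks of size at least j is d_j − d_{j−1} where d_j = dim ker(N^j) (with d_0 = 0). Computing the differences gives [3, 1].
The number of blocks of size exactly k is (#blocks of size ≥ k) − (#blocks of size ≥ k + 1), so the partition is: 2 block(s) of size 1, 1 block(s) of size 2.
In nonincreasing order the block sizes are [2, 1, 1].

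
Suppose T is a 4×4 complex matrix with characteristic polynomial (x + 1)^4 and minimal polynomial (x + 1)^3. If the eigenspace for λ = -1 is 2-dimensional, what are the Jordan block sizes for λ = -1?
Block sizes for λ = -1: [3, 1]

Step 1 — from the characteristic polynomial, algebraic multiplicity of λ = -1 is 4. From dim ker(T − (-1)·I) = 2, there are exactly 2 Jordan blocks for λ = -1.
Step 2 — from the minimal polynomial, the factor (x + 1)^3 tells us the largest block for λ = -1 has size 3.
Step 3 — with total size 4, 2 blocks, and largest block 3, the block sizes (in nonincreasing order) are [3, 1].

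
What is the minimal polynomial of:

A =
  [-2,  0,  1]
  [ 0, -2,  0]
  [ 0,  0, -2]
x^2 + 4*x + 4

The characteristic polynomial is χ_A(x) = (x + 2)^3, so the eigenvalues are known. The minimal polynomial is
  m_A(x) = Π_λ (x − λ)^{k_λ}
where k_λ is the size of the *largest* Jordan block for λ (equivalently, the smallest k with (A − λI)^k v = 0 for every generalised eigenvector v of λ).

  λ = -2: largest Jordan block has size 2, contributing (x + 2)^2

So m_A(x) = (x + 2)^2 = x^2 + 4*x + 4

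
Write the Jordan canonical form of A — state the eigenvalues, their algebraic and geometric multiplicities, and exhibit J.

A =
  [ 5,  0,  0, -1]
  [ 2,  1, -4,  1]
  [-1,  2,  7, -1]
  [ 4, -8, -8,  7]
J_3(5) ⊕ J_1(5)

The characteristic polynomial is
  det(x·I − A) = x^4 - 20*x^3 + 150*x^2 - 500*x + 625 = (x - 5)^4

Eigenvalues and multiplicities (the geometric multiplicity of λ is n − rank(A − λI), which equals the number of Jordan blocks for λ):
  λ = 5: algebraic multiplicity = 4, geometric multiplicity = 2

Determining the block sizes for each eigenvalue:
  λ = 5: with am = 4 and gm = 2, the partition is not yet determined (e.g. several partitions of 4 into 2 parts exist). Let N = A − (5)·I. Computing rank(N^1) = 2, rank(N^2) = 1, rank(N^3) = 0; the number of blocks of size ≥ j is rank(N^{j−1}) − rank(N^j), giving [2, 1, 1]. So we have 1 block(s) of size 3, 1 block(s) of size 1 → block sizes [3, 1]

Assembling the blocks gives a Jordan form
J =
  [5, 1, 0, 0]
  [0, 5, 1, 0]
  [0, 0, 5, 0]
  [0, 0, 0, 5]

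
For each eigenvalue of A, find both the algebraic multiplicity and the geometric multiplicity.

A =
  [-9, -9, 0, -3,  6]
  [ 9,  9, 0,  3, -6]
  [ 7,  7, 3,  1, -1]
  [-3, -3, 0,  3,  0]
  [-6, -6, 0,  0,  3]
λ = 0: alg = 2, geom = 2; λ = 3: alg = 3, geom = 2

Step 1 — factor the characteristic polynomial to read off the algebraic multiplicities:
  χ_A(x) = x^2*(x - 3)^3

Step 2 — compute geometric multiplicities via the rank-nullity identity g(λ) = n − rank(A − λI):
  rank(A − (0)·I) = 3, so dim ker(A − (0)·I) = n − 3 = 2
  rank(A − (3)·I) = 3, so dim ker(A − (3)·I) = n − 3 = 2

Summary:
  λ = 0: algebraic multiplicity = 2, geometric multiplicity = 2
  λ = 3: algebraic multiplicity = 3, geometric multiplicity = 2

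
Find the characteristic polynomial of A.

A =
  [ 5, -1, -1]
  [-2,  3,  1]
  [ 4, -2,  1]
x^3 - 9*x^2 + 27*x - 27

Expanding det(x·I − A) (e.g. by cofactor expansion or by noting that A is similar to its Jordan form J, which has the same characteristic polynomial as A) gives
  χ_A(x) = x^3 - 9*x^2 + 27*x - 27
which factors as (x - 3)^3. The eigenvalues (with algebraic multiplicities) are λ = 3 with multiplicity 3.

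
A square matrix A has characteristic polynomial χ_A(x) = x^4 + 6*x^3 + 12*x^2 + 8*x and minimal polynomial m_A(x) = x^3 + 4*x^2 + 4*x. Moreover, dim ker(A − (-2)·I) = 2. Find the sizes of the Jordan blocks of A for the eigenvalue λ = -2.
Block sizes for λ = -2: [2, 1]

Step 1 — from the characteristic polynomial, algebraic multiplicity of λ = -2 is 3. From dim ker(A − (-2)·I) = 2, there are exactly 2 Jordan blocks for λ = -2.
Step 2 — from the minimal polynomial, the factor (x + 2)^2 tells us the largest block for λ = -2 has size 2.
Step 3 — with total size 3, 2 blocks, and largest block 2, the block sizes (in nonincreasing order) are [2, 1].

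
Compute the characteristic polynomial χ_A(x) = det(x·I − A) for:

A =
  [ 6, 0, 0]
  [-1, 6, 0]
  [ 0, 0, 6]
x^3 - 18*x^2 + 108*x - 216

Expanding det(x·I − A) (e.g. by cofactor expansion or by noting that A is similar to its Jordan form J, which has the same characteristic polynomial as A) gives
  χ_A(x) = x^3 - 18*x^2 + 108*x - 216
which factors as (x - 6)^3. The eigenvalues (with algebraic multiplicities) are λ = 6 with multiplicity 3.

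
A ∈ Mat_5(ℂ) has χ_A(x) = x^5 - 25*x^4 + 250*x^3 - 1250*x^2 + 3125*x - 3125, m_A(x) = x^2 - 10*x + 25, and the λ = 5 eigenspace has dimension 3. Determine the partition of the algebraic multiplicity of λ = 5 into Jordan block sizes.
Block sizes for λ = 5: [2, 2, 1]

Step 1 — from the characteristic polynomial, algebraic multiplicity of λ = 5 is 5. From dim ker(A − (5)·I) = 3, there are exactly 3 Jordan blocks for λ = 5.
Step 2 — from the minimal polynomial, the factor (x − 5)^2 tells us the largest block for λ = 5 has size 2.
Step 3 — with total size 5, 3 blocks, and largest block 2, the block sizes (in nonincreasing order) are [2, 2, 1].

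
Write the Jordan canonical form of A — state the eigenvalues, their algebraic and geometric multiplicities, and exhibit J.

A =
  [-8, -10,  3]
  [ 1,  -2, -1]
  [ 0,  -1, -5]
J_3(-5)

The characteristic polynomial is
  det(x·I − A) = x^3 + 15*x^2 + 75*x + 125 = (x + 5)^3

Eigenvalues and multiplicities (the geometric multiplicity of λ is n − rank(A − λI), which equals the number of Jordan blocks for λ):
  λ = -5: algebraic multiplicity = 3, geometric multiplicity = 1

Determining the block sizes for each eigenvalue:
  λ = -5: one block (gm = 1), so the single block has size am = 3 → block sizes [3]

Assembling the blocks gives a Jordan form
J =
  [-5,  1,  0]
  [ 0, -5,  1]
  [ 0,  0, -5]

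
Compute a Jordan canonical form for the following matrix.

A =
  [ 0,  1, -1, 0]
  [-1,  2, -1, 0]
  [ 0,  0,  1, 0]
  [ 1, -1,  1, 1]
J_2(1) ⊕ J_1(1) ⊕ J_1(1)

The characteristic polynomial is
  det(x·I − A) = x^4 - 4*x^3 + 6*x^2 - 4*x + 1 = (x - 1)^4

Eigenvalues and multiplicities (the geometric multiplicity of λ is n − rank(A − λI), which equals the number of Jordan blocks for λ):
  λ = 1: algebraic multiplicity = 4, geometric multiplicity = 3

Determining the block sizes for each eigenvalue:
  λ = 1: 3 blocks summing to 4 forces exactly one block of size 2 and the rest size 1 → block sizes [2, 1, 1]

Assembling the blocks gives a Jordan form
J =
  [1, 1, 0, 0]
  [0, 1, 0, 0]
  [0, 0, 1, 0]
  [0, 0, 0, 1]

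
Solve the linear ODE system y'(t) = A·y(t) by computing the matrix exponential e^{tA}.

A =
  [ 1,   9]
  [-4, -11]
e^{tA} =
  [6*t*exp(-5*t) + exp(-5*t), 9*t*exp(-5*t)]
  [-4*t*exp(-5*t), -6*t*exp(-5*t) + exp(-5*t)]

Strategy: write A = P · J · P⁻¹ where J is a Jordan canonical form, so e^{tA} = P · e^{tJ} · P⁻¹, and e^{tJ} can be computed block-by-block.

A has Jordan form
J =
  [-5,  1]
  [ 0, -5]
(up to reordering of blocks).

Per-block formulas:
  For a 2×2 Jordan block J_2(-5): exp(t · J_2(-5)) = e^(-5t)·(I + t·N), where N is the 2×2 nilpotent shift.

After assembling e^{tJ} and conjugating by P, we get:

e^{tA} =
  [6*t*exp(-5*t) + exp(-5*t), 9*t*exp(-5*t)]
  [-4*t*exp(-5*t), -6*t*exp(-5*t) + exp(-5*t)]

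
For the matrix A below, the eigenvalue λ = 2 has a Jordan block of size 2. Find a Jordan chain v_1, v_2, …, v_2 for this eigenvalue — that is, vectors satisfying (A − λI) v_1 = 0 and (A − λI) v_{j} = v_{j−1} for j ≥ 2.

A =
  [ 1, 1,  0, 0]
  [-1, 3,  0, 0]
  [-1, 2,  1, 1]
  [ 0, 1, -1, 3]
A Jordan chain for λ = 2 of length 2:
v_1 = (-1, -1, -1, 0)ᵀ
v_2 = (1, 0, 0, 0)ᵀ

Let N = A − (2)·I. We want v_2 with N^2 v_2 = 0 but N^1 v_2 ≠ 0; then v_{j-1} := N · v_j for j = 2, …, 2.

Pick v_2 = (1, 0, 0, 0)ᵀ.
Then v_1 = N · v_2 = (-1, -1, -1, 0)ᵀ.

Sanity check: (A − (2)·I) v_1 = (0, 0, 0, 0)ᵀ = 0. ✓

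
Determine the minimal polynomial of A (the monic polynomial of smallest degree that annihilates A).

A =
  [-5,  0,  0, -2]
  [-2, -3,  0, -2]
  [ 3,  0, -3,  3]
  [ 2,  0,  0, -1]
x^2 + 6*x + 9

The characteristic polynomial is χ_A(x) = (x + 3)^4, so the eigenvalues are known. The minimal polynomial is
  m_A(x) = Π_λ (x − λ)^{k_λ}
where k_λ is the size of the *largest* Jordan block for λ (equivalently, the smallest k with (A − λI)^k v = 0 for every generalised eigenvector v of λ).

  λ = -3: largest Jordan block has size 2, contributing (x + 3)^2

So m_A(x) = (x + 3)^2 = x^2 + 6*x + 9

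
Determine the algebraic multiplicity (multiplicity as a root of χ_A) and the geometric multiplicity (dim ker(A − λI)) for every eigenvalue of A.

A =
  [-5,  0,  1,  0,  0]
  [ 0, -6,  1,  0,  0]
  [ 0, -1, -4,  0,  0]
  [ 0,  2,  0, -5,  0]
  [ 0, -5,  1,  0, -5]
λ = -5: alg = 5, geom = 3

Step 1 — factor the characteristic polynomial to read off the algebraic multiplicities:
  χ_A(x) = (x + 5)^5

Step 2 — compute geometric multiplicities via the rank-nullity identity g(λ) = n − rank(A − λI):
  rank(A − (-5)·I) = 2, so dim ker(A − (-5)·I) = n − 2 = 3

Summary:
  λ = -5: algebraic multiplicity = 5, geometric multiplicity = 3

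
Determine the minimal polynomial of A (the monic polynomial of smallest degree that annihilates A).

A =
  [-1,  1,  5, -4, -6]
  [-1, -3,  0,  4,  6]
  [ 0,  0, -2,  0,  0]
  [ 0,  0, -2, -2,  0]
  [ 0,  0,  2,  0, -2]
x^3 + 6*x^2 + 12*x + 8

The characteristic polynomial is χ_A(x) = (x + 2)^5, so the eigenvalues are known. The minimal polynomial is
  m_A(x) = Π_λ (x − λ)^{k_λ}
where k_λ is the size of the *largest* Jordan block for λ (equivalently, the smallest k with (A − λI)^k v = 0 for every generalised eigenvector v of λ).

  λ = -2: largest Jordan block has size 3, contributing (x + 2)^3

So m_A(x) = (x + 2)^3 = x^3 + 6*x^2 + 12*x + 8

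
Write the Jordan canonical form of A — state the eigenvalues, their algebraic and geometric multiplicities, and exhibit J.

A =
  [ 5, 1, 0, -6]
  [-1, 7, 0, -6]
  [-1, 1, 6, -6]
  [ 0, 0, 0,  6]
J_2(6) ⊕ J_1(6) ⊕ J_1(6)

The characteristic polynomial is
  det(x·I − A) = x^4 - 24*x^3 + 216*x^2 - 864*x + 1296 = (x - 6)^4

Eigenvalues and multiplicities (the geometric multiplicity of λ is n − rank(A − λI), which equals the number of Jordan blocks for λ):
  λ = 6: algebraic multiplicity = 4, geometric multiplicity = 3

Determining the block sizes for each eigenvalue:
  λ = 6: 3 blocks summing to 4 forces exactly one block of size 2 and the rest size 1 → block sizes [2, 1, 1]

Assembling the blocks gives a Jordan form
J =
  [6, 1, 0, 0]
  [0, 6, 0, 0]
  [0, 0, 6, 0]
  [0, 0, 0, 6]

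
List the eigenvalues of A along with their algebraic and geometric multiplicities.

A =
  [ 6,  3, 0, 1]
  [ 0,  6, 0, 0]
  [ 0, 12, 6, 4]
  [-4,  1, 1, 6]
λ = 6: alg = 4, geom = 2

Step 1 — factor the characteristic polynomial to read off the algebraic multiplicities:
  χ_A(x) = (x - 6)^4

Step 2 — compute geometric multiplicities via the rank-nullity identity g(λ) = n − rank(A − λI):
  rank(A − (6)·I) = 2, so dim ker(A − (6)·I) = n − 2 = 2

Summary:
  λ = 6: algebraic multiplicity = 4, geometric multiplicity = 2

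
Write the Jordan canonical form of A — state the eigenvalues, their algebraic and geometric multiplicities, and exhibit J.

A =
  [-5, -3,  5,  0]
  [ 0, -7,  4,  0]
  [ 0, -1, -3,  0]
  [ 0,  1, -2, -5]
J_3(-5) ⊕ J_1(-5)

The characteristic polynomial is
  det(x·I − A) = x^4 + 20*x^3 + 150*x^2 + 500*x + 625 = (x + 5)^4

Eigenvalues and multiplicities (the geometric multiplicity of λ is n − rank(A − λI), which equals the number of Jordan blocks for λ):
  λ = -5: algebraic multiplicity = 4, geometric multiplicity = 2

Determining the block sizes for each eigenvalue:
  λ = -5: with am = 4 and gm = 2, the partition is not yet determined (e.g. several partitions of 4 into 2 parts exist). Let N = A − (-5)·I. Computing rank(N^1) = 2, rank(N^2) = 1, rank(N^3) = 0; the number of blocks of size ≥ j is rank(N^{j−1}) − rank(N^j), giving [2, 1, 1]. So we have 1 block(s) of size 3, 1 block(s) of size 1 → block sizes [3, 1]

Assembling the blocks gives a Jordan form
J =
  [-5,  1,  0,  0]
  [ 0, -5,  1,  0]
  [ 0,  0, -5,  0]
  [ 0,  0,  0, -5]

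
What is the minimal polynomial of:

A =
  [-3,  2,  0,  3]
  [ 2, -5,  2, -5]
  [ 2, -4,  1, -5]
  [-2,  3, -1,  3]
x^3 + 3*x^2 + 3*x + 1

The characteristic polynomial is χ_A(x) = (x + 1)^4, so the eigenvalues are known. The minimal polynomial is
  m_A(x) = Π_λ (x − λ)^{k_λ}
where k_λ is the size of the *largest* Jordan block for λ (equivalently, the smallest k with (A − λI)^k v = 0 for every generalised eigenvector v of λ).

  λ = -1: largest Jordan block has size 3, contributing (x + 1)^3

So m_A(x) = (x + 1)^3 = x^3 + 3*x^2 + 3*x + 1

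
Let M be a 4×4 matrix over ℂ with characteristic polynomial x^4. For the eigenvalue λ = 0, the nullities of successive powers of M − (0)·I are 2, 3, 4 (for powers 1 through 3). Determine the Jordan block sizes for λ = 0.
Block sizes for λ = 0: [3, 1]

From the dimensions of kernels of powers, the number of Jordan blocks of size at least j is d_j − d_{j−1} where d_j = dim ker(N^j) (with d_0 = 0). Computing the differences gives [2, 1, 1].
The number of blocks of size exactly k is (#blocks of size ≥ k) − (#blocks of size ≥ k + 1), so the partition is: 1 block(s) of size 1, 1 block(s) of size 3.
In nonincreasing order the block sizes are [3, 1].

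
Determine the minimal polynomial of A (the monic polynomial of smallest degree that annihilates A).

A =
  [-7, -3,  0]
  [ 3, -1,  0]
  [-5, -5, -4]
x^2 + 8*x + 16

The characteristic polynomial is χ_A(x) = (x + 4)^3, so the eigenvalues are known. The minimal polynomial is
  m_A(x) = Π_λ (x − λ)^{k_λ}
where k_λ is the size of the *largest* Jordan block for λ (equivalently, the smallest k with (A − λI)^k v = 0 for every generalised eigenvector v of λ).

  λ = -4: largest Jordan block has size 2, contributing (x + 4)^2

So m_A(x) = (x + 4)^2 = x^2 + 8*x + 16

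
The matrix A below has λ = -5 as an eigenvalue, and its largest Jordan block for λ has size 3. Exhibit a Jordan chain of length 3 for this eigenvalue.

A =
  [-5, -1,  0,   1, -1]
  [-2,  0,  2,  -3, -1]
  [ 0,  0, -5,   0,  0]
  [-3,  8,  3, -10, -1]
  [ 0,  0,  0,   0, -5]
A Jordan chain for λ = -5 of length 3:
v_1 = (-1, -1, 0, -1, 0)ᵀ
v_2 = (0, -2, 0, -3, 0)ᵀ
v_3 = (1, 0, 0, 0, 0)ᵀ

Let N = A − (-5)·I. We want v_3 with N^3 v_3 = 0 but N^2 v_3 ≠ 0; then v_{j-1} := N · v_j for j = 3, …, 2.

Pick v_3 = (1, 0, 0, 0, 0)ᵀ.
Then v_2 = N · v_3 = (0, -2, 0, -3, 0)ᵀ.
Then v_1 = N · v_2 = (-1, -1, 0, -1, 0)ᵀ.

Sanity check: (A − (-5)·I) v_1 = (0, 0, 0, 0, 0)ᵀ = 0. ✓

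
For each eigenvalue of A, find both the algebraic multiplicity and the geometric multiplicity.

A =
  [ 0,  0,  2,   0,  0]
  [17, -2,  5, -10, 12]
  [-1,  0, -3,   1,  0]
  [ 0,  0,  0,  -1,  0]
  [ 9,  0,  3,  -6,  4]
λ = -2: alg = 2, geom = 2; λ = -1: alg = 2, geom = 1; λ = 4: alg = 1, geom = 1

Step 1 — factor the characteristic polynomial to read off the algebraic multiplicities:
  χ_A(x) = (x - 4)*(x + 1)^2*(x + 2)^2

Step 2 — compute geometric multiplicities via the rank-nullity identity g(λ) = n − rank(A − λI):
  rank(A − (-2)·I) = 3, so dim ker(A − (-2)·I) = n − 3 = 2
  rank(A − (-1)·I) = 4, so dim ker(A − (-1)·I) = n − 4 = 1
  rank(A − (4)·I) = 4, so dim ker(A − (4)·I) = n − 4 = 1

Summary:
  λ = -2: algebraic multiplicity = 2, geometric multiplicity = 2
  λ = -1: algebraic multiplicity = 2, geometric multiplicity = 1
  λ = 4: algebraic multiplicity = 1, geometric multiplicity = 1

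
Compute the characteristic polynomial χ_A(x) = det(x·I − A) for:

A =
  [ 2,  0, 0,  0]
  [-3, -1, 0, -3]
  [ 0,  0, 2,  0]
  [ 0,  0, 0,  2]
x^4 - 5*x^3 + 6*x^2 + 4*x - 8

Expanding det(x·I − A) (e.g. by cofactor expansion or by noting that A is similar to its Jordan form J, which has the same characteristic polynomial as A) gives
  χ_A(x) = x^4 - 5*x^3 + 6*x^2 + 4*x - 8
which factors as (x - 2)^3*(x + 1). The eigenvalues (with algebraic multiplicities) are λ = -1 with multiplicity 1, λ = 2 with multiplicity 3.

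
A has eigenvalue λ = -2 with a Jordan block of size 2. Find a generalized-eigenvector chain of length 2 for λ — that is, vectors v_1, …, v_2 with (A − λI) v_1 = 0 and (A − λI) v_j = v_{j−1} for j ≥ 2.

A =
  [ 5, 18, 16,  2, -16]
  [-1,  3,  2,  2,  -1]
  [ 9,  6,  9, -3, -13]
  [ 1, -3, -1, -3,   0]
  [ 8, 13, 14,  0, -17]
A Jordan chain for λ = -2 of length 2:
v_1 = (-4, -7, 12, 5, 3)ᵀ
v_2 = (2, -1, 0, 0, 0)ᵀ

Let N = A − (-2)·I. We want v_2 with N^2 v_2 = 0 but N^1 v_2 ≠ 0; then v_{j-1} := N · v_j for j = 2, …, 2.

Pick v_2 = (2, -1, 0, 0, 0)ᵀ.
Then v_1 = N · v_2 = (-4, -7, 12, 5, 3)ᵀ.

Sanity check: (A − (-2)·I) v_1 = (0, 0, 0, 0, 0)ᵀ = 0. ✓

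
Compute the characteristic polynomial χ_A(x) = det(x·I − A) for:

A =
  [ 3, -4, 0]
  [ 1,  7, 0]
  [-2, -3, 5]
x^3 - 15*x^2 + 75*x - 125

Expanding det(x·I − A) (e.g. by cofactor expansion or by noting that A is similar to its Jordan form J, which has the same characteristic polynomial as A) gives
  χ_A(x) = x^3 - 15*x^2 + 75*x - 125
which factors as (x - 5)^3. The eigenvalues (with algebraic multiplicities) are λ = 5 with multiplicity 3.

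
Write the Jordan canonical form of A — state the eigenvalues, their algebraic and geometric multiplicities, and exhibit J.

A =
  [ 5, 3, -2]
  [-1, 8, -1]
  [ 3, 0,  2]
J_3(5)

The characteristic polynomial is
  det(x·I − A) = x^3 - 15*x^2 + 75*x - 125 = (x - 5)^3

Eigenvalues and multiplicities (the geometric multiplicity of λ is n − rank(A − λI), which equals the number of Jordan blocks for λ):
  λ = 5: algebraic multiplicity = 3, geometric multiplicity = 1

Determining the block sizes for each eigenvalue:
  λ = 5: one block (gm = 1), so the single block has size am = 3 → block sizes [3]

Assembling the blocks gives a Jordan form
J =
  [5, 1, 0]
  [0, 5, 1]
  [0, 0, 5]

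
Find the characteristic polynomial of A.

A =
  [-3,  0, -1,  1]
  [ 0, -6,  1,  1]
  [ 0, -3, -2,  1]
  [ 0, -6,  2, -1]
x^4 + 12*x^3 + 54*x^2 + 108*x + 81

Expanding det(x·I − A) (e.g. by cofactor expansion or by noting that A is similar to its Jordan form J, which has the same characteristic polynomial as A) gives
  χ_A(x) = x^4 + 12*x^3 + 54*x^2 + 108*x + 81
which factors as (x + 3)^4. The eigenvalues (with algebraic multiplicities) are λ = -3 with multiplicity 4.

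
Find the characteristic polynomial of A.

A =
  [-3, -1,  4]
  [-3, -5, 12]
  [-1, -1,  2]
x^3 + 6*x^2 + 12*x + 8

Expanding det(x·I − A) (e.g. by cofactor expansion or by noting that A is similar to its Jordan form J, which has the same characteristic polynomial as A) gives
  χ_A(x) = x^3 + 6*x^2 + 12*x + 8
which factors as (x + 2)^3. The eigenvalues (with algebraic multiplicities) are λ = -2 with multiplicity 3.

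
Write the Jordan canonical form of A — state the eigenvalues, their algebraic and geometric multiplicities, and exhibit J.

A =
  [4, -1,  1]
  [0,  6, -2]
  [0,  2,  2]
J_2(4) ⊕ J_1(4)

The characteristic polynomial is
  det(x·I − A) = x^3 - 12*x^2 + 48*x - 64 = (x - 4)^3

Eigenvalues and multiplicities (the geometric multiplicity of λ is n − rank(A − λI), which equals the number of Jordan blocks for λ):
  λ = 4: algebraic multiplicity = 3, geometric multiplicity = 2

Determining the block sizes for each eigenvalue:
  λ = 4: 2 blocks summing to 3 forces exactly one block of size 2 and the rest size 1 → block sizes [2, 1]

Assembling the blocks gives a Jordan form
J =
  [4, 1, 0]
  [0, 4, 0]
  [0, 0, 4]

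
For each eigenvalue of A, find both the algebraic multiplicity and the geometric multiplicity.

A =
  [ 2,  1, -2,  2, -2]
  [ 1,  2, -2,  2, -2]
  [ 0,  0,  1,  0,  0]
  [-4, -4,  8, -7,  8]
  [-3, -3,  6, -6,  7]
λ = 1: alg = 5, geom = 4

Step 1 — factor the characteristic polynomial to read off the algebraic multiplicities:
  χ_A(x) = (x - 1)^5

Step 2 — compute geometric multiplicities via the rank-nullity identity g(λ) = n − rank(A − λI):
  rank(A − (1)·I) = 1, so dim ker(A − (1)·I) = n − 1 = 4

Summary:
  λ = 1: algebraic multiplicity = 5, geometric multiplicity = 4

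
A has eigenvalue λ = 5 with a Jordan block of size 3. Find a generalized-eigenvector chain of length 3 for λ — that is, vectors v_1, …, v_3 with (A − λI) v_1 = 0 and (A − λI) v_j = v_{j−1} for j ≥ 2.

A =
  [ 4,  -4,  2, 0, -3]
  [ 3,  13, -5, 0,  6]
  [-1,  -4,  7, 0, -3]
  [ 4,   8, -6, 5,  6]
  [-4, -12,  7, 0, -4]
A Jordan chain for λ = 5 of length 3:
v_1 = (-1, 2, -1, 2, -3)ᵀ
v_2 = (-1, 3, -1, 4, -4)ᵀ
v_3 = (1, 0, 0, 0, 0)ᵀ

Let N = A − (5)·I. We want v_3 with N^3 v_3 = 0 but N^2 v_3 ≠ 0; then v_{j-1} := N · v_j for j = 3, …, 2.

Pick v_3 = (1, 0, 0, 0, 0)ᵀ.
Then v_2 = N · v_3 = (-1, 3, -1, 4, -4)ᵀ.
Then v_1 = N · v_2 = (-1, 2, -1, 2, -3)ᵀ.

Sanity check: (A − (5)·I) v_1 = (0, 0, 0, 0, 0)ᵀ = 0. ✓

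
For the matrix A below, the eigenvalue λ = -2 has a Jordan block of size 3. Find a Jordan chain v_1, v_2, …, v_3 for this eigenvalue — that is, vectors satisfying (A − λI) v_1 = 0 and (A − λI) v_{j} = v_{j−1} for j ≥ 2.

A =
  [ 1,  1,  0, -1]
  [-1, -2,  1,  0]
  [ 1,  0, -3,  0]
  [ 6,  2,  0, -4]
A Jordan chain for λ = -2 of length 3:
v_1 = (2, -2, 2, 4)ᵀ
v_2 = (3, -1, 1, 6)ᵀ
v_3 = (1, 0, 0, 0)ᵀ

Let N = A − (-2)·I. We want v_3 with N^3 v_3 = 0 but N^2 v_3 ≠ 0; then v_{j-1} := N · v_j for j = 3, …, 2.

Pick v_3 = (1, 0, 0, 0)ᵀ.
Then v_2 = N · v_3 = (3, -1, 1, 6)ᵀ.
Then v_1 = N · v_2 = (2, -2, 2, 4)ᵀ.

Sanity check: (A − (-2)·I) v_1 = (0, 0, 0, 0)ᵀ = 0. ✓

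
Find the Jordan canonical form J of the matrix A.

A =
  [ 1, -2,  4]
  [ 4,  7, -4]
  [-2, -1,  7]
J_2(5) ⊕ J_1(5)

The characteristic polynomial is
  det(x·I − A) = x^3 - 15*x^2 + 75*x - 125 = (x - 5)^3

Eigenvalues and multiplicities (the geometric multiplicity of λ is n − rank(A − λI), which equals the number of Jordan blocks for λ):
  λ = 5: algebraic multiplicity = 3, geometric multiplicity = 2

Determining the block sizes for each eigenvalue:
  λ = 5: 2 blocks summing to 3 forces exactly one block of size 2 and the rest size 1 → block sizes [2, 1]

Assembling the blocks gives a Jordan form
J =
  [5, 1, 0]
  [0, 5, 0]
  [0, 0, 5]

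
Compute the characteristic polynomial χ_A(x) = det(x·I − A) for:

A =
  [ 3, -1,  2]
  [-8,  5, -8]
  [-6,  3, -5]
x^3 - 3*x^2 + 3*x - 1

Expanding det(x·I − A) (e.g. by cofactor expansion or by noting that A is similar to its Jordan form J, which has the same characteristic polynomial as A) gives
  χ_A(x) = x^3 - 3*x^2 + 3*x - 1
which factors as (x - 1)^3. The eigenvalues (with algebraic multiplicities) are λ = 1 with multiplicity 3.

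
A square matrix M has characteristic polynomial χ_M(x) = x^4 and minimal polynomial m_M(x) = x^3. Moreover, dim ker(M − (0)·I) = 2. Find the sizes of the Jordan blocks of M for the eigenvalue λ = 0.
Block sizes for λ = 0: [3, 1]

Step 1 — from the characteristic polynomial, algebraic multiplicity of λ = 0 is 4. From dim ker(M − (0)·I) = 2, there are exactly 2 Jordan blocks for λ = 0.
Step 2 — from the minimal polynomial, the factor (x − 0)^3 tells us the largest block for λ = 0 has size 3.
Step 3 — with total size 4, 2 blocks, and largest block 3, the block sizes (in nonincreasing order) are [3, 1].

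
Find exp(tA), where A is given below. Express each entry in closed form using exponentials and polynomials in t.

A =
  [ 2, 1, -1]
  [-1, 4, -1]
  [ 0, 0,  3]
e^{tA} =
  [-t*exp(3*t) + exp(3*t), t*exp(3*t), -t*exp(3*t)]
  [-t*exp(3*t), t*exp(3*t) + exp(3*t), -t*exp(3*t)]
  [0, 0, exp(3*t)]

Strategy: write A = P · J · P⁻¹ where J is a Jordan canonical form, so e^{tA} = P · e^{tJ} · P⁻¹, and e^{tJ} can be computed block-by-block.

A has Jordan form
J =
  [3, 1, 0]
  [0, 3, 0]
  [0, 0, 3]
(up to reordering of blocks).

Per-block formulas:
  For a 2×2 Jordan block J_2(3): exp(t · J_2(3)) = e^(3t)·(I + t·N), where N is the 2×2 nilpotent shift.
  For a 1×1 block at λ = 3: exp(t · [3]) = [e^(3t)].

After assembling e^{tJ} and conjugating by P, we get:

e^{tA} =
  [-t*exp(3*t) + exp(3*t), t*exp(3*t), -t*exp(3*t)]
  [-t*exp(3*t), t*exp(3*t) + exp(3*t), -t*exp(3*t)]
  [0, 0, exp(3*t)]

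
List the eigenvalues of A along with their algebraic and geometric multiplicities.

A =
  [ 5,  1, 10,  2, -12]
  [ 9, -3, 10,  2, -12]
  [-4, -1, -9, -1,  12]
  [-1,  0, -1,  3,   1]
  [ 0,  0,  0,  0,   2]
λ = -4: alg = 2, geom = 1; λ = 2: alg = 3, geom = 1

Step 1 — factor the characteristic polynomial to read off the algebraic multiplicities:
  χ_A(x) = (x - 2)^3*(x + 4)^2

Step 2 — compute geometric multiplicities via the rank-nullity identity g(λ) = n − rank(A − λI):
  rank(A − (-4)·I) = 4, so dim ker(A − (-4)·I) = n − 4 = 1
  rank(A − (2)·I) = 4, so dim ker(A − (2)·I) = n − 4 = 1

Summary:
  λ = -4: algebraic multiplicity = 2, geometric multiplicity = 1
  λ = 2: algebraic multiplicity = 3, geometric multiplicity = 1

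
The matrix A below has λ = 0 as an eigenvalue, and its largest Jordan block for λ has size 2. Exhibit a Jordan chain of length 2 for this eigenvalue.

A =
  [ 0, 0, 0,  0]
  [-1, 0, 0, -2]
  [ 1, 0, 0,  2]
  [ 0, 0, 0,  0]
A Jordan chain for λ = 0 of length 2:
v_1 = (0, -1, 1, 0)ᵀ
v_2 = (1, 0, 0, 0)ᵀ

Let N = A − (0)·I. We want v_2 with N^2 v_2 = 0 but N^1 v_2 ≠ 0; then v_{j-1} := N · v_j for j = 2, …, 2.

Pick v_2 = (1, 0, 0, 0)ᵀ.
Then v_1 = N · v_2 = (0, -1, 1, 0)ᵀ.

Sanity check: (A − (0)·I) v_1 = (0, 0, 0, 0)ᵀ = 0. ✓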